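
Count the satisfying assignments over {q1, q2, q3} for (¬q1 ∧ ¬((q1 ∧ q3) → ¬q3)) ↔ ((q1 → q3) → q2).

Initial set: {((¬q1 ∧ ¬((q1 ∧ q3) → ¬q3)) ↔ ((q1 → q3) → q2))}.
((¬q1 ∧ ¬((q1 ∧ q3) → ¬q3)) ↔ ((q1 → q3) → q2)): β-rule — branch into (¬q1 ∧ ¬((q1 ∧ q3) → ¬q3)), ((q1 → q3) → q2)  //  ¬(¬q1 ∧ ¬((q1 ∧ q3) → ¬q3)), ¬((q1 → q3) → q2).
  branch 1 (add (¬q1 ∧ ¬((q1 ∧ q3) → ¬q3)), ((q1 → q3) → q2)):
    (¬q1 ∧ ¬((q1 ∧ q3) → ¬q3)): α-rule — add ¬q1, ¬((q1 ∧ q3) → ¬q3).
    ¬((q1 ∧ q3) → ¬q3): α-rule — add (q1 ∧ q3), ¬¬q3.
    (q1 ∧ q3): α-rule — add q1, q3.
    × closes — contains both q1 and ¬q1.
  branch 2 (add ¬(¬q1 ∧ ¬((q1 ∧ q3) → ¬q3)), ¬((q1 → q3) → q2)):
    ¬((q1 → q3) → q2): α-rule — add (q1 → q3), ¬q2.
    ¬(¬q1 ∧ ¬((q1 ∧ q3) → ¬q3)): β-rule — branch into ¬¬q1  //  ¬¬((q1 ∧ q3) → ¬q3).
      branch 2.1 (add ¬¬q1):
        (q1 → q3): β-rule — branch into ¬q1  //  q3.
          branch 2.1.1 (add ¬q1):
            × closes — contains both q1 and ¬q1.
          branch 2.1.2 (add q3):
            ○ open, literals {q1=1, q2=0, q3=1}.
      branch 2.2 (add ¬¬((q1 ∧ q3) → ¬q3)):
        (q1 → q3): β-rule — branch into ¬q1  //  q3.
          branch 2.2.1 (add ¬q1):
            ¬¬((q1 ∧ q3) → ¬q3): β-rule — branch into ¬(q1 ∧ q3)  //  ¬q3.
              branch 2.2.1.1 (add ¬(q1 ∧ q3)):
                ¬(q1 ∧ q3): β-rule — branch into ¬q1  //  ¬q3.
                  branch 2.2.1.1.1 (add ¬q1):
                    ○ open, literals {q1=0, q2=0}.
                  branch 2.2.1.1.2 (add ¬q3):
                    ○ open, literals {q1=0, q2=0, q3=0}.
              branch 2.2.1.2 (add ¬q3):
                ○ open, literals {q1=0, q2=0, q3=0}.
          branch 2.2.2 (add q3):
            ¬¬((q1 ∧ q3) → ¬q3): β-rule — branch into ¬(q1 ∧ q3)  //  ¬q3.
              branch 2.2.2.1 (add ¬(q1 ∧ q3)):
                ¬(q1 ∧ q3): β-rule — branch into ¬q1  //  ¬q3.
                  branch 2.2.2.1.1 (add ¬q1):
                    ○ open, literals {q1=0, q2=0, q3=1}.
                  branch 2.2.2.1.2 (add ¬q3):
                    × closes — contains both q3 and ¬q3.
              branch 2.2.2.2 (add ¬q3):
                × closes — contains both q3 and ¬q3.
4 branches closed, 5 open.
Each open branch fixes some atoms; the unmentioned ones are free. Counting distinct full assignments: branch {q1=1, q2=0, q3=1} (none free) contributes 1 new; branch {q1=0, q2=0} (q3) contributes 2 new; branch {q1=0, q2=0, q3=0} (none free) contributes 0 new; branch {q1=0, q2=0, q3=0} (none free) contributes 0 new; branch {q1=0, q2=0, q3=1} (none free) contributes 0 new. Total: 3.

3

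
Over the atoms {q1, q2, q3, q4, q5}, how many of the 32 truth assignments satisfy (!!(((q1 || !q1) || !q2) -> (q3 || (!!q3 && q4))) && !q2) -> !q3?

24

Initial set: {((!!(((q1 || !q1) || !q2) -> (q3 || (!!q3 && q4))) && !q2) -> !q3)}.
((!!(((q1 || !q1) || !q2) -> (q3 || (!!q3 && q4))) && !q2) -> !q3): β-rule — branch into !(!!(((q1 || !q1) || !q2) -> (q3 || (!!q3 && q4))) && !q2)  //  !q3.
  branch 1 (add !(!!(((q1 || !q1) || !q2) -> (q3 || (!!q3 && q4))) && !q2)):
    !(!!(((q1 || !q1) || !q2) -> (q3 || (!!q3 && q4))) && !q2): β-rule — branch into !!!(((q1 || !q1) || !q2) -> (q3 || (!!q3 && q4)))  //  !!q2.
      branch 1.1 (add !!!(((q1 || !q1) || !q2) -> (q3 || (!!q3 && q4)))):
        !!!(((q1 || !q1) || !q2) -> (q3 || (!!q3 && q4))): drop double negation, giving !(((q1 || !q1) || !q2) -> (q3 || (!!q3 && q4))).
        !(((q1 || !q1) || !q2) -> (q3 || (!!q3 && q4))): α-rule — add ((q1 || !q1) || !q2), !(q3 || (!!q3 && q4)).
        !(q3 || (!!q3 && q4)): α-rule — add !q3, !(!!q3 && q4).
        ((q1 || !q1) || !q2): β-rule — branch into (q1 || !q1)  //  !q2.
          branch 1.1.1 (add (q1 || !q1)):
            !(!!q3 && q4): β-rule — branch into !!!q3  //  !q4.
              branch 1.1.1.1 (add !!!q3):
                !!!q3: drop double negation, giving !q3.
                (q1 || !q1): β-rule — branch into q1  //  !q1.
                  branch 1.1.1.1.1 (add q1):
                    ○ open, literals {q1=1, q3=0}.
                  branch 1.1.1.1.2 (add !q1):
                    ○ open, literals {q1=0, q3=0}.
              branch 1.1.1.2 (add !q4):
                (q1 || !q1): β-rule — branch into q1  //  !q1.
                  branch 1.1.1.2.1 (add q1):
                    ○ open, literals {q1=1, q3=0, q4=0}.
                  branch 1.1.1.2.2 (add !q1):
                    ○ open, literals {q1=0, q3=0, q4=0}.
          branch 1.1.2 (add !q2):
            !(!!q3 && q4): β-rule — branch into !!!q3  //  !q4.
              branch 1.1.2.1 (add !!!q3):
                !!!q3: drop double negation, giving !q3.
                ○ open, literals {q2=0, q3=0}.
              branch 1.1.2.2 (add !q4):
                ○ open, literals {q2=0, q3=0, q4=0}.
      branch 1.2 (add !!q2):
        ○ open, literals {q2=1}.
  branch 2 (add !q3):
    ○ open, literals {q3=0}.
0 branches closed, 8 open.
Each open branch fixes some atoms; the unmentioned ones are free. Counting distinct full assignments: branch {q1=1, q3=0} (q2, q4, q5) contributes 8 new; branch {q1=0, q3=0} (q2, q4, q5) contributes 8 new; branch {q1=1, q3=0, q4=0} (q2, q5) contributes 0 new; branch {q1=0, q3=0, q4=0} (q2, q5) contributes 0 new; branch {q2=0, q3=0} (q1, q4, q5) contributes 0 new; branch {q2=0, q3=0, q4=0} (q1, q5) contributes 0 new; branch {q2=1} (q1, q3, q4, q5) contributes 8 new; branch {q3=0} (q1, q2, q4, q5) contributes 0 new. Total: 24.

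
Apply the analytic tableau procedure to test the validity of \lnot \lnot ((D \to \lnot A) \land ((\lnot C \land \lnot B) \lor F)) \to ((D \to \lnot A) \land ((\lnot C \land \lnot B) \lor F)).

Valid

Assume the negation and expand:
Initial set: {F (\lnot \lnot ((D \to \lnot A) \land ((\lnot C \land \lnot B) \lor F)) \to ((D \to \lnot A) \land ((\lnot C \land \lnot B) \lor F)))}.
F (\lnot \lnot ((D \to \lnot A) \land ((\lnot C \land \lnot B) \lor F)) \to ((D \to \lnot A) \land ((\lnot C \land \lnot B) \lor F))): α-rule — add T \lnot \lnot ((D \to \lnot A) \land ((\lnot C \land \lnot B) \lor F)), F ((D \to \lnot A) \land ((\lnot C \land \lnot B) \lor F)).
T \lnot \lnot ((D \to \lnot A) \land ((\lnot C \land \lnot B) \lor F)): drop double negation, giving T ((D \to \lnot A) \land ((\lnot C \land \lnot B) \lor F)).
T ((D \to \lnot A) \land ((\lnot C \land \lnot B) \lor F)): α-rule — add T (D \to \lnot A), T ((\lnot C \land \lnot B) \lor F).
F ((D \to \lnot A) \land ((\lnot C \land \lnot B) \lor F)): β-rule — branch into F (D \to \lnot A)  //  F ((\lnot C \land \lnot B) \lor F).
  branch 1 (add F (D \to \lnot A)):
    F (D \to \lnot A): α-rule — add T D, F \lnot A.
    T (D \to \lnot A): β-rule — branch into F D  //  T \lnot A.
      branch 1.1 (add F D):
        × closes — contains both D and \lnot D.
      branch 1.2 (add T \lnot A):
        × closes — contains both A and \lnot A.
  branch 2 (add F ((\lnot C \land \lnot B) \lor F)):
    F ((\lnot C \land \lnot B) \lor F): α-rule — add F (\lnot C \land \lnot B), F F.
    T (D \to \lnot A): β-rule — branch into F D  //  T \lnot A.
      branch 2.1 (add F D):
        T ((\lnot C \land \lnot B) \lor F): β-rule — branch into T (\lnot C \land \lnot B)  //  T F.
          branch 2.1.1 (add T (\lnot C \land \lnot B)):
            T (\lnot C \land \lnot B): α-rule — add T \lnot C, T \lnot B.
            F (\lnot C \land \lnot B): β-rule — branch into F \lnot C  //  F \lnot B.
              branch 2.1.1.1 (add F \lnot C):
                × closes — contains both C and \lnot C.
              branch 2.1.1.2 (add F \lnot B):
                × closes — contains both B and \lnot B.
          branch 2.1.2 (add T F):
            × closes — contains both F and \lnot F.
      branch 2.2 (add T \lnot A):
        T ((\lnot C \land \lnot B) \lor F): β-rule — branch into T (\lnot C \land \lnot B)  //  T F.
          branch 2.2.1 (add T (\lnot C \land \lnot B)):
            T (\lnot C \land \lnot B): α-rule — add T \lnot C, T \lnot B.
            F (\lnot C \land \lnot B): β-rule — branch into F \lnot C  //  F \lnot B.
              branch 2.2.1.1 (add F \lnot C):
                × closes — contains both C and \lnot C.
              branch 2.2.1.2 (add F \lnot B):
                × closes — contains both B and \lnot B.
          branch 2.2.2 (add T F):
            × closes — contains both F and \lnot F.
All 8 branches close.
Every branch closed, so the negation is unsatisfiable and the formula is valid.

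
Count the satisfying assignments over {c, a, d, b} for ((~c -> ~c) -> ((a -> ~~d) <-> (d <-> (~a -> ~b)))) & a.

8

Initial set: {(((~c -> ~c) -> ((a -> ~~d) <-> (d <-> (~a -> ~b)))) & a)}.
(((~c -> ~c) -> ((a -> ~~d) <-> (d <-> (~a -> ~b)))) & a): α-rule — add ((~c -> ~c) -> ((a -> ~~d) <-> (d <-> (~a -> ~b)))), a.
((~c -> ~c) -> ((a -> ~~d) <-> (d <-> (~a -> ~b)))): β-rule — branch into ~(~c -> ~c)  //  ((a -> ~~d) <-> (d <-> (~a -> ~b))).
  branch 1 (add ~(~c -> ~c)):
    ~(~c -> ~c): α-rule — add ~c, ~~c.
    × closes — contains both c and ~c.
  branch 2 (add ((a -> ~~d) <-> (d <-> (~a -> ~b)))):
    ((a -> ~~d) <-> (d <-> (~a -> ~b))): β-rule — branch into (a -> ~~d), (d <-> (~a -> ~b))  //  ~(a -> ~~d), ~(d <-> (~a -> ~b)).
      branch 2.1 (add (a -> ~~d), (d <-> (~a -> ~b))):
        (a -> ~~d): β-rule — branch into ~a  //  ~~d.
          branch 2.1.1 (add ~a):
            × closes — contains both a and ~a.
          branch 2.1.2 (add ~~d):
            ~~d: drop double negation, giving d.
            (d <-> (~a -> ~b)): β-rule — branch into d, (~a -> ~b)  //  ~d, ~(~a -> ~b).
              branch 2.1.2.1 (add d, (~a -> ~b)):
                (~a -> ~b): β-rule — branch into ~~a  //  ~b.
                  branch 2.1.2.1.1 (add ~~a):
                    ○ open, literals {a=T, d=T}.
                  branch 2.1.2.1.2 (add ~b):
                    ○ open, literals {a=T, b=F, d=T}.
              branch 2.1.2.2 (add ~d, ~(~a -> ~b)):
                × closes — contains both d and ~d.
      branch 2.2 (add ~(a -> ~~d), ~(d <-> (~a -> ~b))):
        ~(a -> ~~d): α-rule — add a, ~~~d.
        ~~~d: drop double negation, giving ~d.
        ~(d <-> (~a -> ~b)): β-rule — branch into d, ~(~a -> ~b)  //  ~d, (~a -> ~b).
          branch 2.2.1 (add d, ~(~a -> ~b)):
            × closes — contains both d and ~d.
          branch 2.2.2 (add ~d, (~a -> ~b)):
            (~a -> ~b): β-rule — branch into ~~a  //  ~b.
              branch 2.2.2.1 (add ~~a):
                ○ open, literals {a=T, d=F}.
              branch 2.2.2.2 (add ~b):
                ○ open, literals {a=T, b=F, d=F}.
4 branches closed, 4 open.
Each open branch fixes some atoms; the unmentioned ones are free. Counting distinct full assignments: branch {a=T, d=T} (c, b) contributes 4 new; branch {a=T, b=F, d=T} (c) contributes 0 new; branch {a=T, d=F} (c, b) contributes 4 new; branch {a=T, b=F, d=F} (c) contributes 0 new. Total: 8.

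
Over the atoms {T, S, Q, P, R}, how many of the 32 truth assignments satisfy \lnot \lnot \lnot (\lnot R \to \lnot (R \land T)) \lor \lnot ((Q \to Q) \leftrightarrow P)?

Initial set: {(\lnot \lnot \lnot (\lnot R \to \lnot (R \land T)) \lor \lnot ((Q \to Q) \leftrightarrow P))}.
(\lnot \lnot \lnot (\lnot R \to \lnot (R \land T)) \lor \lnot ((Q \to Q) \leftrightarrow P)): β-rule — branch into \lnot \lnot \lnot (\lnot R \to \lnot (R \land T))  //  \lnot ((Q \to Q) \leftrightarrow P).
  branch 1 (add \lnot \lnot \lnot (\lnot R \to \lnot (R \land T))):
    \lnot \lnot \lnot (\lnot R \to \lnot (R \land T)): drop double negation, giving \lnot (\lnot R \to \lnot (R \land T)).
    \lnot (\lnot R \to \lnot (R \land T)): α-rule — add \lnot R, \lnot \lnot (R \land T).
    \lnot \lnot (R \land T): α-rule — add R, T.
    × closes — contains both R and \lnot R.
  branch 2 (add \lnot ((Q \to Q) \leftrightarrow P)):
    \lnot ((Q \to Q) \leftrightarrow P): β-rule — branch into (Q \to Q), \lnot P  //  \lnot (Q \to Q), P.
      branch 2.1 (add (Q \to Q), \lnot P):
        (Q \to Q): β-rule — branch into \lnot Q  //  Q.
          branch 2.1.1 (add \lnot Q):
            ○ open, literals {P=0, Q=0}.
          branch 2.1.2 (add Q):
            ○ open, literals {P=0, Q=1}.
      branch 2.2 (add \lnot (Q \to Q), P):
        \lnot (Q \to Q): α-rule — add Q, \lnot Q.
        × closes — contains both Q and \lnot Q.
2 branches closed, 2 open.
Each open branch fixes some atoms; the unmentioned ones are free. Counting distinct full assignments: branch {P=0, Q=0} (T, S, R) contributes 8 new; branch {P=0, Q=1} (T, S, R) contributes 8 new. Total: 16.

16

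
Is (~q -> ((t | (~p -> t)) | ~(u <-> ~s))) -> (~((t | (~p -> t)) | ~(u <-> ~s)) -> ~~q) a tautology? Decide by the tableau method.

Assume the negation and expand:
Initial set: {~((~q -> ((t | (~p -> t)) | ~(u <-> ~s))) -> (~((t | (~p -> t)) | ~(u <-> ~s)) -> ~~q))}.
~((~q -> ((t | (~p -> t)) | ~(u <-> ~s))) -> (~((t | (~p -> t)) | ~(u <-> ~s)) -> ~~q)): α-rule — add (~q -> ((t | (~p -> t)) | ~(u <-> ~s))), ~(~((t | (~p -> t)) | ~(u <-> ~s)) -> ~~q).
~(~((t | (~p -> t)) | ~(u <-> ~s)) -> ~~q): α-rule — add ~((t | (~p -> t)) | ~(u <-> ~s)), ~~~q.
~((t | (~p -> t)) | ~(u <-> ~s)): α-rule — add ~(t | (~p -> t)), ~~(u <-> ~s).
~~~q: drop double negation, giving ~q.
~(t | (~p -> t)): α-rule — add ~t, ~(~p -> t).
~(~p -> t): α-rule — add ~p, ~t.
(~q -> ((t | (~p -> t)) | ~(u <-> ~s))): β-rule — branch into ~~q  //  ((t | (~p -> t)) | ~(u <-> ~s)).
  branch 1 (add ~~q):
    × closes — contains both q and ~q.
  branch 2 (add ((t | (~p -> t)) | ~(u <-> ~s))):
    ~~(u <-> ~s): β-rule — branch into u, ~s  //  ~u, ~~s.
      branch 2.1 (add u, ~s):
        ((t | (~p -> t)) | ~(u <-> ~s)): β-rule — branch into (t | (~p -> t))  //  ~(u <-> ~s).
          branch 2.1.1 (add (t | (~p -> t))):
            (t | (~p -> t)): β-rule — branch into t  //  (~p -> t).
              branch 2.1.1.1 (add t):
                × closes — contains both t and ~t.
              branch 2.1.1.2 (add (~p -> t)):
                (~p -> t): β-rule — branch into ~~p  //  t.
                  branch 2.1.1.2.1 (add ~~p):
                    × closes — contains both p and ~p.
                  branch 2.1.1.2.2 (add t):
                    × closes — contains both t and ~t.
          branch 2.1.2 (add ~(u <-> ~s)):
            ~(u <-> ~s): β-rule — branch into u, ~~s  //  ~u, ~s.
              branch 2.1.2.1 (add u, ~~s):
                × closes — contains both s and ~s.
              branch 2.1.2.2 (add ~u, ~s):
                × closes — contains both u and ~u.
      branch 2.2 (add ~u, ~~s):
        ((t | (~p -> t)) | ~(u <-> ~s)): β-rule — branch into (t | (~p -> t))  //  ~(u <-> ~s).
          branch 2.2.1 (add (t | (~p -> t))):
            (t | (~p -> t)): β-rule — branch into t  //  (~p -> t).
              branch 2.2.1.1 (add t):
                × closes — contains both t and ~t.
              branch 2.2.1.2 (add (~p -> t)):
                (~p -> t): β-rule — branch into ~~p  //  t.
                  branch 2.2.1.2.1 (add ~~p):
                    × closes — contains both p and ~p.
                  branch 2.2.1.2.2 (add t):
                    × closes — contains both t and ~t.
          branch 2.2.2 (add ~(u <-> ~s)):
            ~(u <-> ~s): β-rule — branch into u, ~~s  //  ~u, ~s.
              branch 2.2.2.1 (add u, ~~s):
                × closes — contains both u and ~u.
              branch 2.2.2.2 (add ~u, ~s):
                × closes — contains both s and ~s.
All 11 branches close.
Every branch closed, so the negation is unsatisfiable and the formula is valid.

Valid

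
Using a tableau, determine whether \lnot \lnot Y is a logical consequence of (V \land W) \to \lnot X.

No

Initial set: {((V \land W) \to \lnot X); \lnot \lnot \lnot Y}.
\lnot \lnot \lnot Y: drop double negation, giving \lnot Y.
((V \land W) \to \lnot X): β-rule — branch into \lnot (V \land W)  //  \lnot X.
  branch 1 (add \lnot (V \land W)):
    \lnot (V \land W): β-rule — branch into \lnot V  //  \lnot W.
      branch 1.1 (add \lnot V):
        ○ open, literals {V=false, Y=false}.
      branch 1.2 (add \lnot W):
        ○ open, literals {W=false, Y=false}.
  branch 2 (add \lnot X):
    ○ open, literals {X=false, Y=false}.
0 branches closed, 3 open.
An open branch gives a countermodel: V=false, Y=false (unmentioned atoms arbitrary); the premises hold there but the conclusion fails.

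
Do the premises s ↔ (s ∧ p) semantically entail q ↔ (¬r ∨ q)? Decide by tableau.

Initial set: {(s ↔ (s ∧ p)); ¬(q ↔ (¬r ∨ q))}.
(s ↔ (s ∧ p)): β-rule — branch into s, (s ∧ p)  //  ¬s, ¬(s ∧ p).
  branch 1 (add s, (s ∧ p)):
    (s ∧ p): α-rule — add s, p.
    ¬(q ↔ (¬r ∨ q)): β-rule — branch into q, ¬(¬r ∨ q)  //  ¬q, (¬r ∨ q).
      branch 1.1 (add q, ¬(¬r ∨ q)):
        ¬(¬r ∨ q): α-rule — add ¬¬r, ¬q.
        × closes — contains both q and ¬q.
      branch 1.2 (add ¬q, (¬r ∨ q)):
        (¬r ∨ q): β-rule — branch into ¬r  //  q.
          branch 1.2.1 (add ¬r):
            ○ open, literals {p=T, q=F, r=F, s=T}.
          branch 1.2.2 (add q):
            × closes — contains both q and ¬q.
  branch 2 (add ¬s, ¬(s ∧ p)):
    ¬(q ↔ (¬r ∨ q)): β-rule — branch into q, ¬(¬r ∨ q)  //  ¬q, (¬r ∨ q).
      branch 2.1 (add q, ¬(¬r ∨ q)):
        ¬(¬r ∨ q): α-rule — add ¬¬r, ¬q.
        × closes — contains both q and ¬q.
      branch 2.2 (add ¬q, (¬r ∨ q)):
        ¬(s ∧ p): β-rule — branch into ¬s  //  ¬p.
          branch 2.2.1 (add ¬s):
            (¬r ∨ q): β-rule — branch into ¬r  //  q.
              branch 2.2.1.1 (add ¬r):
                ○ open, literals {q=F, r=F, s=F}.
              branch 2.2.1.2 (add q):
                × closes — contains both q and ¬q.
          branch 2.2.2 (add ¬p):
            (¬r ∨ q): β-rule — branch into ¬r  //  q.
              branch 2.2.2.1 (add ¬r):
                ○ open, literals {p=F, q=F, r=F, s=F}.
              branch 2.2.2.2 (add q):
                × closes — contains both q and ¬q.
5 branches closed, 3 open.
An open branch gives a countermodel: p=T, q=F, r=F, s=T (unmentioned atoms arbitrary); the premises hold there but the conclusion fails.

No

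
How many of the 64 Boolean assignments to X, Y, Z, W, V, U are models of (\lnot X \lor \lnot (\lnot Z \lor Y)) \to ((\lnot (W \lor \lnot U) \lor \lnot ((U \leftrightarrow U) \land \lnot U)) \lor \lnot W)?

54

Initial set: {((\lnot X \lor \lnot (\lnot Z \lor Y)) \to ((\lnot (W \lor \lnot U) \lor \lnot ((U \leftrightarrow U) \land \lnot U)) \lor \lnot W))}.
((\lnot X \lor \lnot (\lnot Z \lor Y)) \to ((\lnot (W \lor \lnot U) \lor \lnot ((U \leftrightarrow U) \land \lnot U)) \lor \lnot W)): β-rule — branch into \lnot (\lnot X \lor \lnot (\lnot Z \lor Y))  //  ((\lnot (W \lor \lnot U) \lor \lnot ((U \leftrightarrow U) \land \lnot U)) \lor \lnot W).
  branch 1 (add \lnot (\lnot X \lor \lnot (\lnot Z \lor Y))):
    \lnot (\lnot X \lor \lnot (\lnot Z \lor Y)): α-rule — add \lnot \lnot X, \lnot \lnot (\lnot Z \lor Y).
    \lnot \lnot (\lnot Z \lor Y): β-rule — branch into \lnot Z  //  Y.
      branch 1.1 (add \lnot Z):
        ○ open, literals {X=true, Z=false}.
      branch 1.2 (add Y):
        ○ open, literals {X=true, Y=true}.
  branch 2 (add ((\lnot (W \lor \lnot U) \lor \lnot ((U \leftrightarrow U) \land \lnot U)) \lor \lnot W)):
    ((\lnot (W \lor \lnot U) \lor \lnot ((U \leftrightarrow U) \land \lnot U)) \lor \lnot W): β-rule — branch into (\lnot (W \lor \lnot U) \lor \lnot ((U \leftrightarrow U) \land \lnot U))  //  \lnot W.
      branch 2.1 (add (\lnot (W \lor \lnot U) \lor \lnot ((U \leftrightarrow U) \land \lnot U))):
        (\lnot (W \lor \lnot U) \lor \lnot ((U \leftrightarrow U) \land \lnot U)): β-rule — branch into \lnot (W \lor \lnot U)  //  \lnot ((U \leftrightarrow U) \land \lnot U).
          branch 2.1.1 (add \lnot (W \lor \lnot U)):
            \lnot (W \lor \lnot U): α-rule — add \lnot W, \lnot \lnot U.
            ○ open, literals {U=true, W=false}.
          branch 2.1.2 (add \lnot ((U \leftrightarrow U) \land \lnot U)):
            \lnot ((U \leftrightarrow U) \land \lnot U): β-rule — branch into \lnot (U \leftrightarrow U)  //  \lnot \lnot U.
              branch 2.1.2.1 (add \lnot (U \leftrightarrow U)):
                \lnot (U \leftrightarrow U): β-rule — branch into U, \lnot U  //  \lnot U, U.
                  branch 2.1.2.1.1 (add U, \lnot U):
                    × closes — contains both U and \lnot U.
                  branch 2.1.2.1.2 (add \lnot U, U):
                    × closes — contains both U and \lnot U.
              branch 2.1.2.2 (add \lnot \lnot U):
                ○ open, literals {U=true}.
      branch 2.2 (add \lnot W):
        ○ open, literals {W=false}.
2 branches closed, 5 open.
Each open branch fixes some atoms; the unmentioned ones are free. Counting distinct full assignments: branch {X=true, Z=false} (Y, W, V, U) contributes 16 new; branch {X=true, Y=true} (Z, W, V, U) contributes 8 new; branch {U=true, W=false} (X, Y, Z, V) contributes 10 new; branch {U=true} (X, Y, Z, W, V) contributes 10 new; branch {W=false} (X, Y, Z, V, U) contributes 10 new. Total: 54.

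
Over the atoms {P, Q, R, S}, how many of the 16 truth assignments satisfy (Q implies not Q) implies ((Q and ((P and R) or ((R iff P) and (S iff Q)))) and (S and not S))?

Initial set: {((Q implies not Q) implies ((Q and ((P and R) or ((R iff P) and (S iff Q)))) and (S and not S)))}.
((Q implies not Q) implies ((Q and ((P and R) or ((R iff P) and (S iff Q)))) and (S and not S))): β-rule — branch into not (Q implies not Q)  //  ((Q and ((P and R) or ((R iff P) and (S iff Q)))) and (S and not S)).
  branch 1 (add not (Q implies not Q)):
    not (Q implies not Q): α-rule — add Q, not not Q.
    ○ open, literals {Q=T}.
  branch 2 (add ((Q and ((P and R) or ((R iff P) and (S iff Q)))) and (S and not S))):
    ((Q and ((P and R) or ((R iff P) and (S iff Q)))) and (S and not S)): α-rule — add (Q and ((P and R) or ((R iff P) and (S iff Q)))), (S and not S).
    (Q and ((P and R) or ((R iff P) and (S iff Q)))): α-rule — add Q, ((P and R) or ((R iff P) and (S iff Q))).
    (S and not S): α-rule — add S, not S.
    × closes — contains both S and not S.
1 branch closed, 1 open.
Each open branch fixes some atoms; the unmentioned ones are free. Counting distinct full assignments: branch {Q=T} (P, R, S) contributes 8 new. Total: 8.

8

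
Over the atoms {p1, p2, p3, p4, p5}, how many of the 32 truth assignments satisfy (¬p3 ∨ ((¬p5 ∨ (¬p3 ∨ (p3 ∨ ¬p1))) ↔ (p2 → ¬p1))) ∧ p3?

Initial set: {T ((¬p3 ∨ ((¬p5 ∨ (¬p3 ∨ (p3 ∨ ¬p1))) ↔ (p2 → ¬p1))) ∧ p3)}.
T ((¬p3 ∨ ((¬p5 ∨ (¬p3 ∨ (p3 ∨ ¬p1))) ↔ (p2 → ¬p1))) ∧ p3): α-rule — add T (¬p3 ∨ ((¬p5 ∨ (¬p3 ∨ (p3 ∨ ¬p1))) ↔ (p2 → ¬p1))), T p3.
T (¬p3 ∨ ((¬p5 ∨ (¬p3 ∨ (p3 ∨ ¬p1))) ↔ (p2 → ¬p1))): β-rule — branch into T ¬p3  //  T ((¬p5 ∨ (¬p3 ∨ (p3 ∨ ¬p1))) ↔ (p2 → ¬p1)).
  branch 1 (add T ¬p3):
    × closes — contains both p3 and ¬p3.
  branch 2 (add T ((¬p5 ∨ (¬p3 ∨ (p3 ∨ ¬p1))) ↔ (p2 → ¬p1))):
    T ((¬p5 ∨ (¬p3 ∨ (p3 ∨ ¬p1))) ↔ (p2 → ¬p1)): β-rule — branch into T (¬p5 ∨ (¬p3 ∨ (p3 ∨ ¬p1))), T (p2 → ¬p1)  //  F (¬p5 ∨ (¬p3 ∨ (p3 ∨ ¬p1))), F (p2 → ¬p1).
      branch 2.1 (add T (¬p5 ∨ (¬p3 ∨ (p3 ∨ ¬p1))), T (p2 → ¬p1)):
        T (¬p5 ∨ (¬p3 ∨ (p3 ∨ ¬p1))): β-rule — branch into T ¬p5  //  T (¬p3 ∨ (p3 ∨ ¬p1)).
          branch 2.1.1 (add T ¬p5):
            T (p2 → ¬p1): β-rule — branch into F p2  //  T ¬p1.
              branch 2.1.1.1 (add F p2):
                ○ open, literals {p2=F, p3=T, p5=F}.
              branch 2.1.1.2 (add T ¬p1):
                ○ open, literals {p1=F, p3=T, p5=F}.
          branch 2.1.2 (add T (¬p3 ∨ (p3 ∨ ¬p1))):
            T (p2 → ¬p1): β-rule — branch into F p2  //  T ¬p1.
              branch 2.1.2.1 (add F p2):
                T (¬p3 ∨ (p3 ∨ ¬p1)): β-rule — branch into T ¬p3  //  T (p3 ∨ ¬p1).
                  branch 2.1.2.1.1 (add T ¬p3):
                    × closes — contains both p3 and ¬p3.
                  branch 2.1.2.1.2 (add T (p3 ∨ ¬p1)):
                    T (p3 ∨ ¬p1): β-rule — branch into T p3  //  T ¬p1.
                      branch 2.1.2.1.2.1 (add T p3):
                        ○ open, literals {p2=F, p3=T}.
                      branch 2.1.2.1.2.2 (add T ¬p1):
                        ○ open, literals {p1=F, p2=F, p3=T}.
              branch 2.1.2.2 (add T ¬p1):
                T (¬p3 ∨ (p3 ∨ ¬p1)): β-rule — branch into T ¬p3  //  T (p3 ∨ ¬p1).
                  branch 2.1.2.2.1 (add T ¬p3):
                    × closes — contains both p3 and ¬p3.
                  branch 2.1.2.2.2 (add T (p3 ∨ ¬p1)):
                    T (p3 ∨ ¬p1): β-rule — branch into T p3  //  T ¬p1.
                      branch 2.1.2.2.2.1 (add T p3):
                        ○ open, literals {p1=F, p3=T}.
                      branch 2.1.2.2.2.2 (add T ¬p1):
                        ○ open, literals {p1=F, p3=T}.
      branch 2.2 (add F (¬p5 ∨ (¬p3 ∨ (p3 ∨ ¬p1))), F (p2 → ¬p1)):
        F (¬p5 ∨ (¬p3 ∨ (p3 ∨ ¬p1))): α-rule — add F ¬p5, F (¬p3 ∨ (p3 ∨ ¬p1)).
        F (p2 → ¬p1): α-rule — add T p2, F ¬p1.
        F (¬p3 ∨ (p3 ∨ ¬p1)): α-rule — add F ¬p3, F (p3 ∨ ¬p1).
        F (p3 ∨ ¬p1): α-rule — add F p3, F ¬p1.
        × closes — contains both p3 and ¬p3.
4 branches closed, 6 open.
Each open branch fixes some atoms; the unmentioned ones are free. Counting distinct full assignments: branch {p2=F, p3=T, p5=F} (p1, p4) contributes 4 new; branch {p1=F, p3=T, p5=F} (p2, p4) contributes 2 new; branch {p2=F, p3=T} (p1, p4, p5) contributes 4 new; branch {p1=F, p2=F, p3=T} (p4, p5) contributes 0 new; branch {p1=F, p3=T} (p2, p4, p5) contributes 2 new; branch {p1=F, p3=T} (p2, p4, p5) contributes 0 new. Total: 12.

12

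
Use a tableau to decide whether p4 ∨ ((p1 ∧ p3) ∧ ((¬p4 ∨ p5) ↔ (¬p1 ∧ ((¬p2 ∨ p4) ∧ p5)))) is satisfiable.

Initial set: {(p4 ∨ ((p1 ∧ p3) ∧ ((¬p4 ∨ p5) ↔ (¬p1 ∧ ((¬p2 ∨ p4) ∧ p5)))))}.
(p4 ∨ ((p1 ∧ p3) ∧ ((¬p4 ∨ p5) ↔ (¬p1 ∧ ((¬p2 ∨ p4) ∧ p5))))): β-rule — branch into p4  //  ((p1 ∧ p3) ∧ ((¬p4 ∨ p5) ↔ (¬p1 ∧ ((¬p2 ∨ p4) ∧ p5)))).
  branch 1 (add p4):
    ○ open, literals {p4=1}.
  branch 2 (add ((p1 ∧ p3) ∧ ((¬p4 ∨ p5) ↔ (¬p1 ∧ ((¬p2 ∨ p4) ∧ p5))))):
    ((p1 ∧ p3) ∧ ((¬p4 ∨ p5) ↔ (¬p1 ∧ ((¬p2 ∨ p4) ∧ p5)))): α-rule — add (p1 ∧ p3), ((¬p4 ∨ p5) ↔ (¬p1 ∧ ((¬p2 ∨ p4) ∧ p5))).
    (p1 ∧ p3): α-rule — add p1, p3.
    ((¬p4 ∨ p5) ↔ (¬p1 ∧ ((¬p2 ∨ p4) ∧ p5))): β-rule — branch into (¬p4 ∨ p5), (¬p1 ∧ ((¬p2 ∨ p4) ∧ p5))  //  ¬(¬p4 ∨ p5), ¬(¬p1 ∧ ((¬p2 ∨ p4) ∧ p5)).
      branch 2.1 (add (¬p4 ∨ p5), (¬p1 ∧ ((¬p2 ∨ p4) ∧ p5))):
        (¬p1 ∧ ((¬p2 ∨ p4) ∧ p5)): α-rule — add ¬p1, ((¬p2 ∨ p4) ∧ p5).
        × closes — contains both p1 and ¬p1.
      branch 2.2 (add ¬(¬p4 ∨ p5), ¬(¬p1 ∧ ((¬p2 ∨ p4) ∧ p5))):
        ¬(¬p4 ∨ p5): α-rule — add ¬¬p4, ¬p5.
        ¬(¬p1 ∧ ((¬p2 ∨ p4) ∧ p5)): β-rule — branch into ¬¬p1  //  ¬((¬p2 ∨ p4) ∧ p5).
          branch 2.2.1 (add ¬¬p1):
            ○ open, literals {p1=1, p3=1, p4=1, p5=0}.
          branch 2.2.2 (add ¬((¬p2 ∨ p4) ∧ p5)):
            ¬((¬p2 ∨ p4) ∧ p5): β-rule — branch into ¬(¬p2 ∨ p4)  //  ¬p5.
              branch 2.2.2.1 (add ¬(¬p2 ∨ p4)):
                ¬(¬p2 ∨ p4): α-rule — add ¬¬p2, ¬p4.
                × closes — contains both p4 and ¬p4.
              branch 2.2.2.2 (add ¬p5):
                ○ open, literals {p1=1, p3=1, p4=1, p5=0}.
2 branches closed, 3 open.
An open branch gives a satisfying assignment: p4=1.

Satisfiable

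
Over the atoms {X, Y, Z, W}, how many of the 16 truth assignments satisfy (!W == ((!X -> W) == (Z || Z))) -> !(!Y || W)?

10

Initial set: {((!W == ((!X -> W) == (Z || Z))) -> !(!Y || W))}.
((!W == ((!X -> W) == (Z || Z))) -> !(!Y || W)): β-rule — branch into !(!W == ((!X -> W) == (Z || Z)))  //  !(!Y || W).
  branch 1 (add !(!W == ((!X -> W) == (Z || Z)))):
    !(!W == ((!X -> W) == (Z || Z))): β-rule — branch into !W, !((!X -> W) == (Z || Z))  //  !!W, ((!X -> W) == (Z || Z)).
      branch 1.1 (add !W, !((!X -> W) == (Z || Z))):
        !((!X -> W) == (Z || Z)): β-rule — branch into (!X -> W), !(Z || Z)  //  !(!X -> W), (Z || Z).
          branch 1.1.1 (add (!X -> W), !(Z || Z)):
            !(Z || Z): α-rule — add !Z, !Z.
            (!X -> W): β-rule — branch into !!X  //  W.
              branch 1.1.1.1 (add !!X):
                ○ open, literals {W=false, X=true, Z=false}.
              branch 1.1.1.2 (add W):
                × closes — contains both W and !W.
          branch 1.1.2 (add !(!X -> W), (Z || Z)):
            !(!X -> W): α-rule — add !X, !W.
            (Z || Z): β-rule — branch into Z  //  Z.
              branch 1.1.2.1 (add Z):
                ○ open, literals {W=false, X=false, Z=true}.
              branch 1.1.2.2 (add Z):
                ○ open, literals {W=false, X=false, Z=true}.
      branch 1.2 (add !!W, ((!X -> W) == (Z || Z))):
        ((!X -> W) == (Z || Z)): β-rule — branch into (!X -> W), (Z || Z)  //  !(!X -> W), !(Z || Z).
          branch 1.2.1 (add (!X -> W), (Z || Z)):
            (!X -> W): β-rule — branch into !!X  //  W.
              branch 1.2.1.1 (add !!X):
                (Z || Z): β-rule — branch into Z  //  Z.
                  branch 1.2.1.1.1 (add Z):
                    ○ open, literals {W=true, X=true, Z=true}.
                  branch 1.2.1.1.2 (add Z):
                    ○ open, literals {W=true, X=true, Z=true}.
              branch 1.2.1.2 (add W):
                (Z || Z): β-rule — branch into Z  //  Z.
                  branch 1.2.1.2.1 (add Z):
                    ○ open, literals {W=true, Z=true}.
                  branch 1.2.1.2.2 (add Z):
                    ○ open, literals {W=true, Z=true}.
          branch 1.2.2 (add !(!X -> W), !(Z || Z)):
            !(!X -> W): α-rule — add !X, !W.
            × closes — contains both W and !W.
  branch 2 (add !(!Y || W)):
    !(!Y || W): α-rule — add !!Y, !W.
    ○ open, literals {W=false, Y=true}.
2 branches closed, 8 open.
Each open branch fixes some atoms; the unmentioned ones are free. Counting distinct full assignments: branch {W=false, X=true, Z=false} (Y) contributes 2 new; branch {W=false, X=false, Z=true} (Y) contributes 2 new; branch {W=false, X=false, Z=true} (Y) contributes 0 new; branch {W=true, X=true, Z=true} (Y) contributes 2 new; branch {W=true, X=true, Z=true} (Y) contributes 0 new; branch {W=true, Z=true} (X, Y) contributes 2 new; branch {W=true, Z=true} (X, Y) contributes 0 new; branch {W=false, Y=true} (X, Z) contributes 2 new. Total: 10.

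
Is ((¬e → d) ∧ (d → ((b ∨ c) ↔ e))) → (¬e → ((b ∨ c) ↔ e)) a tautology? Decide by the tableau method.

Valid

Assume the negation and expand:
Initial set: {¬(((¬e → d) ∧ (d → ((b ∨ c) ↔ e))) → (¬e → ((b ∨ c) ↔ e)))}.
¬(((¬e → d) ∧ (d → ((b ∨ c) ↔ e))) → (¬e → ((b ∨ c) ↔ e))): α-rule — add ((¬e → d) ∧ (d → ((b ∨ c) ↔ e))), ¬(¬e → ((b ∨ c) ↔ e)).
((¬e → d) ∧ (d → ((b ∨ c) ↔ e))): α-rule — add (¬e → d), (d → ((b ∨ c) ↔ e)).
¬(¬e → ((b ∨ c) ↔ e)): α-rule — add ¬e, ¬((b ∨ c) ↔ e).
(¬e → d): β-rule — branch into ¬¬e  //  d.
  branch 1 (add ¬¬e):
    × closes — contains both e and ¬e.
  branch 2 (add d):
    (d → ((b ∨ c) ↔ e)): β-rule — branch into ¬d  //  ((b ∨ c) ↔ e).
      branch 2.1 (add ¬d):
        × closes — contains both d and ¬d.
      branch 2.2 (add ((b ∨ c) ↔ e)):
        ¬((b ∨ c) ↔ e): β-rule — branch into (b ∨ c), ¬e  //  ¬(b ∨ c), e.
          branch 2.2.1 (add (b ∨ c), ¬e):
            ((b ∨ c) ↔ e): β-rule — branch into (b ∨ c), e  //  ¬(b ∨ c), ¬e.
              branch 2.2.1.1 (add (b ∨ c), e):
                × closes — contains both e and ¬e.
              branch 2.2.1.2 (add ¬(b ∨ c), ¬e):
                ¬(b ∨ c): α-rule — add ¬b, ¬c.
                (b ∨ c): β-rule — branch into b  //  c.
                  branch 2.2.1.2.1 (add b):
                    × closes — contains both b and ¬b.
                  branch 2.2.1.2.2 (add c):
                    × closes — contains both c and ¬c.
          branch 2.2.2 (add ¬(b ∨ c), e):
            × closes — contains both e and ¬e.
All 6 branches close.
Every branch closed, so the negation is unsatisfiable and the formula is valid.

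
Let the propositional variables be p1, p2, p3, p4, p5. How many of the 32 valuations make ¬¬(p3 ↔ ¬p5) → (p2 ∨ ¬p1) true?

28

Initial set: {(¬¬(p3 ↔ ¬p5) → (p2 ∨ ¬p1))}.
(¬¬(p3 ↔ ¬p5) → (p2 ∨ ¬p1)): β-rule — branch into ¬¬¬(p3 ↔ ¬p5)  //  (p2 ∨ ¬p1).
  branch 1 (add ¬¬¬(p3 ↔ ¬p5)):
    ¬¬¬(p3 ↔ ¬p5): drop double negation, giving ¬(p3 ↔ ¬p5).
    ¬(p3 ↔ ¬p5): β-rule — branch into p3, ¬¬p5  //  ¬p3, ¬p5.
      branch 1.1 (add p3, ¬¬p5):
        ○ open, literals {p3=T, p5=T}.
      branch 1.2 (add ¬p3, ¬p5):
        ○ open, literals {p3=F, p5=F}.
  branch 2 (add (p2 ∨ ¬p1)):
    (p2 ∨ ¬p1): β-rule — branch into p2  //  ¬p1.
      branch 2.1 (add p2):
        ○ open, literals {p2=T}.
      branch 2.2 (add ¬p1):
        ○ open, literals {p1=F}.
0 branches closed, 4 open.
Each open branch fixes some atoms; the unmentioned ones are free. Counting distinct full assignments: branch {p3=T, p5=T} (p1, p2, p4) contributes 8 new; branch {p3=F, p5=F} (p1, p2, p4) contributes 8 new; branch {p2=T} (p1, p3, p4, p5) contributes 8 new; branch {p1=F} (p2, p3, p4, p5) contributes 4 new. Total: 28.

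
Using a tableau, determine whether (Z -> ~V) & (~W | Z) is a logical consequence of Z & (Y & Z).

Initial set: {(Z & (Y & Z)); ~((Z -> ~V) & (~W | Z))}.
(Z & (Y & Z)): α-rule — add Z, (Y & Z).
(Y & Z): α-rule — add Y, Z.
~((Z -> ~V) & (~W | Z)): β-rule — branch into ~(Z -> ~V)  //  ~(~W | Z).
  branch 1 (add ~(Z -> ~V)):
    ~(Z -> ~V): α-rule — add Z, ~~V.
    ○ open, literals {V=T, Y=T, Z=T}.
  branch 2 (add ~(~W | Z)):
    ~(~W | Z): α-rule — add ~~W, ~Z.
    × closes — contains both Z and ~Z.
1 branch closed, 1 open.
An open branch gives a countermodel: V=T, Y=T, Z=T (unmentioned atoms arbitrary); the premises hold there but the conclusion fails.

No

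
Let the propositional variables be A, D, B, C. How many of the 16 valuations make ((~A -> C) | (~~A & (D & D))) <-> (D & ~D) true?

Initial set: {(((~A -> C) | (~~A & (D & D))) <-> (D & ~D))}.
(((~A -> C) | (~~A & (D & D))) <-> (D & ~D)): β-rule — branch into ((~A -> C) | (~~A & (D & D))), (D & ~D)  //  ~((~A -> C) | (~~A & (D & D))), ~(D & ~D).
  branch 1 (add ((~A -> C) | (~~A & (D & D))), (D & ~D)):
    (D & ~D): α-rule — add D, ~D.
    × closes — contains both D and ~D.
  branch 2 (add ~((~A -> C) | (~~A & (D & D))), ~(D & ~D)):
    ~((~A -> C) | (~~A & (D & D))): α-rule — add ~(~A -> C), ~(~~A & (D & D)).
    ~(~A -> C): α-rule — add ~A, ~C.
    ~(D & ~D): β-rule — branch into ~D  //  ~~D.
      branch 2.1 (add ~D):
        ~(~~A & (D & D)): β-rule — branch into ~~~A  //  ~(D & D).
          branch 2.1.1 (add ~~~A):
            ~~~A: drop double negation, giving ~A.
            ○ open, literals {A=0, C=0, D=0}.
          branch 2.1.2 (add ~(D & D)):
            ~(D & D): β-rule — branch into ~D  //  ~D.
              branch 2.1.2.1 (add ~D):
                ○ open, literals {A=0, C=0, D=0}.
              branch 2.1.2.2 (add ~D):
                ○ open, literals {A=0, C=0, D=0}.
      branch 2.2 (add ~~D):
        ~(~~A & (D & D)): β-rule — branch into ~~~A  //  ~(D & D).
          branch 2.2.1 (add ~~~A):
            ~~~A: drop double negation, giving ~A.
            ○ open, literals {A=0, C=0, D=1}.
          branch 2.2.2 (add ~(D & D)):
            ~(D & D): β-rule — branch into ~D  //  ~D.
              branch 2.2.2.1 (add ~D):
                × closes — contains both D and ~D.
              branch 2.2.2.2 (add ~D):
                × closes — contains both D and ~D.
3 branches closed, 4 open.
Each open branch fixes some atoms; the unmentioned ones are free. Counting distinct full assignments: branch {A=0, C=0, D=0} (B) contributes 2 new; branch {A=0, C=0, D=0} (B) contributes 0 new; branch {A=0, C=0, D=0} (B) contributes 0 new; branch {A=0, C=0, D=1} (B) contributes 2 new. Total: 4.

4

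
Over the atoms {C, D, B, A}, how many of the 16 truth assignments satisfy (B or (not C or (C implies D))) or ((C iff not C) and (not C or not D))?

14

Initial set: {((B or (not C or (C implies D))) or ((C iff not C) and (not C or not D)))}.
((B or (not C or (C implies D))) or ((C iff not C) and (not C or not D))): β-rule — branch into (B or (not C or (C implies D)))  //  ((C iff not C) and (not C or not D)).
  branch 1 (add (B or (not C or (C implies D)))):
    (B or (not C or (C implies D))): β-rule — branch into B  //  (not C or (C implies D)).
      branch 1.1 (add B):
        ○ open, literals {B=T}.
      branch 1.2 (add (not C or (C implies D))):
        (not C or (C implies D)): β-rule — branch into not C  //  (C implies D).
          branch 1.2.1 (add not C):
            ○ open, literals {C=F}.
          branch 1.2.2 (add (C implies D)):
            (C implies D): β-rule — branch into not C  //  D.
              branch 1.2.2.1 (add not C):
                ○ open, literals {C=F}.
              branch 1.2.2.2 (add D):
                ○ open, literals {D=T}.
  branch 2 (add ((C iff not C) and (not C or not D))):
    ((C iff not C) and (not C or not D)): α-rule — add (C iff not C), (not C or not D).
    (C iff not C): β-rule — branch into C, not C  //  not C, not not C.
      branch 2.1 (add C, not C):
        × closes — contains both C and not C.
      branch 2.2 (add not C, not not C):
        × closes — contains both C and not C.
2 branches closed, 4 open.
Each open branch fixes some atoms; the unmentioned ones are free. Counting distinct full assignments: branch {B=T} (C, D, A) contributes 8 new; branch {C=F} (D, B, A) contributes 4 new; branch {C=F} (D, B, A) contributes 0 new; branch {D=T} (C, B, A) contributes 2 new. Total: 14.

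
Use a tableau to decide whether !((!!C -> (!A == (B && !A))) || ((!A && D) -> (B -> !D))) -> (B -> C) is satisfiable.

Satisfiable

Initial set: {T (!((!!C -> (!A == (B && !A))) || ((!A && D) -> (B -> !D))) -> (B -> C))}.
T (!((!!C -> (!A == (B && !A))) || ((!A && D) -> (B -> !D))) -> (B -> C)): β-rule — branch into F !((!!C -> (!A == (B && !A))) || ((!A && D) -> (B -> !D)))  //  T (B -> C).
  branch 1 (add F !((!!C -> (!A == (B && !A))) || ((!A && D) -> (B -> !D)))):
    F !((!!C -> (!A == (B && !A))) || ((!A && D) -> (B -> !D))): β-rule — branch into T (!!C -> (!A == (B && !A)))  //  T ((!A && D) -> (B -> !D)).
      branch 1.1 (add T (!!C -> (!A == (B && !A)))):
        T (!!C -> (!A == (B && !A))): β-rule — branch into F !!C  //  T (!A == (B && !A)).
          branch 1.1.1 (add F !!C):
            F !!C: drop double negation, giving F C.
            ○ open, literals {C=F}.
          branch 1.1.2 (add T (!A == (B && !A))):
            T (!A == (B && !A)): β-rule — branch into T !A, T (B && !A)  //  F !A, F (B && !A).
              branch 1.1.2.1 (add T !A, T (B && !A)):
                T (B && !A): α-rule — add T B, T !A.
                ○ open, literals {A=F, B=T}.
              branch 1.1.2.2 (add F !A, F (B && !A)):
                F (B && !A): β-rule — branch into F B  //  F !A.
                  branch 1.1.2.2.1 (add F B):
                    ○ open, literals {A=T, B=F}.
                  branch 1.1.2.2.2 (add F !A):
                    ○ open, literals {A=T}.
      branch 1.2 (add T ((!A && D) -> (B -> !D))):
        T ((!A && D) -> (B -> !D)): β-rule — branch into F (!A && D)  //  T (B -> !D).
          branch 1.2.1 (add F (!A && D)):
            F (!A && D): β-rule — branch into F !A  //  F D.
              branch 1.2.1.1 (add F !A):
                ○ open, literals {A=T}.
              branch 1.2.1.2 (add F D):
                ○ open, literals {D=F}.
          branch 1.2.2 (add T (B -> !D)):
            T (B -> !D): β-rule — branch into F B  //  T !D.
              branch 1.2.2.1 (add F B):
                ○ open, literals {B=F}.
              branch 1.2.2.2 (add T !D):
                ○ open, literals {D=F}.
  branch 2 (add T (B -> C)):
    T (B -> C): β-rule — branch into F B  //  T C.
      branch 2.1 (add F B):
        ○ open, literals {B=F}.
      branch 2.2 (add T C):
        ○ open, literals {C=T}.
0 branches closed, 10 open.
An open branch gives a satisfying assignment: C=F.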